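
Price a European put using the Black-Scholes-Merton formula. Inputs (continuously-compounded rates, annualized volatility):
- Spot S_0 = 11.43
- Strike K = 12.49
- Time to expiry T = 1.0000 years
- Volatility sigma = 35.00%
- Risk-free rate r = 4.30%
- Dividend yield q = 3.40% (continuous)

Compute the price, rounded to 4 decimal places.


Answer: Price = 2.0974

Derivation:
d1 = (ln(S/K) + (r - q + 0.5*sigma^2) * T) / (sigma * sqrt(T)) = -0.05267670
d2 = d1 - sigma * sqrt(T) = -0.40267670
exp(-rT) = 0.95791139; exp(-qT) = 0.96657150
P = K * exp(-rT) * N(-d2) - S_0 * exp(-qT) * N(-d1)
N(-d1) = 0.52100525; N(-d2) = 0.65640696
P = 12.4900 * 0.95791139 * 0.65640696 - 11.4300 * 0.96657150 * 0.52100525 = 2.0974


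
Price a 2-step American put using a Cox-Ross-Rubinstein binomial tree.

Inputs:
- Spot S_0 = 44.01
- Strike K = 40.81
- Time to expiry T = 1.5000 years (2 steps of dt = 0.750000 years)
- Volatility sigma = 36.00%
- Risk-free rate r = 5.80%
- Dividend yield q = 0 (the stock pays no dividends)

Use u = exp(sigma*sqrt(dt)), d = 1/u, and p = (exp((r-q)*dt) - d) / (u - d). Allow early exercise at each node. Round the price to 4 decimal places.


dt = T/N = 0.750000
u = exp(sigma*sqrt(dt)) = 1.365839; d = 1/u = 0.732151
p = (exp((r-q)*dt) - d) / (u - d) = 0.492844
Discount per step: exp(-r*dt) = 0.957433
Stock lattice S(k, i) with i counting down-moves:
  k=0: S(0,0) = 44.0100
  k=1: S(1,0) = 60.1106; S(1,1) = 32.2219
  k=2: S(2,0) = 82.1014; S(2,1) = 44.0100; S(2,2) = 23.5913
Terminal payoffs V(N, i) = max(K - S_T, 0):
  V(2,0) = 0.000000; V(2,1) = 0.000000; V(2,2) = 17.218686
Backward induction: V(k, i) = exp(-r*dt) * [p * V(k+1, i) + (1-p) * V(k+1, i+1)]; then take max(V_cont, immediate exercise) for American.
  V(1,0) = exp(-r*dt) * [p*0.000000 + (1-p)*0.000000] = 0.000000; exercise = 0.000000; V(1,0) = max -> 0.000000
  V(1,1) = exp(-r*dt) * [p*0.000000 + (1-p)*17.218686] = 8.360844; exercise = 8.588055; V(1,1) = max -> 8.588055
  V(0,0) = exp(-r*dt) * [p*0.000000 + (1-p)*8.588055] = 4.170085; exercise = 0.000000; V(0,0) = max -> 4.170085

Answer: Price = V(0,0) = 4.1701


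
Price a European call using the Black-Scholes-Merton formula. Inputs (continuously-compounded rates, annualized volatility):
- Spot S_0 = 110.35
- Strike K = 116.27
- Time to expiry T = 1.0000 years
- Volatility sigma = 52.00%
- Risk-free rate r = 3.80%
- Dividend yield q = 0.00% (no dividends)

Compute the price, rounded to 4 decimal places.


Answer: Price = 22.0154

Derivation:
d1 = (ln(S/K) + (r - q + 0.5*sigma^2) * T) / (sigma * sqrt(T)) = 0.23258088
d2 = d1 - sigma * sqrt(T) = -0.28741912
exp(-rT) = 0.96271294; exp(-qT) = 1.00000000
C = S_0 * exp(-qT) * N(d1) - K * exp(-rT) * N(d2)
N(d1) = 0.59195656; N(d2) = 0.38689571
C = 110.3500 * 1.00000000 * 0.59195656 - 116.2700 * 0.96271294 * 0.38689571 = 22.0154


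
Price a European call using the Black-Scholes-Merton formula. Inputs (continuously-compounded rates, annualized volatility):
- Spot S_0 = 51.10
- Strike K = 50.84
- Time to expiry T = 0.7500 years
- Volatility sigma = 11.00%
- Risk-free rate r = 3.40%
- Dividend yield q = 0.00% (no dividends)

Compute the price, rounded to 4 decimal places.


Answer: Price = 2.7798

Derivation:
d1 = (ln(S/K) + (r - q + 0.5*sigma^2) * T) / (sigma * sqrt(T)) = 0.36885912
d2 = d1 - sigma * sqrt(T) = 0.27359633
exp(-rT) = 0.97482238; exp(-qT) = 1.00000000
C = S_0 * exp(-qT) * N(d1) - K * exp(-rT) * N(d2)
N(d1) = 0.64388363; N(d2) = 0.60780257
C = 51.1000 * 1.00000000 * 0.64388363 - 50.8400 * 0.97482238 * 0.60780257 = 2.7798


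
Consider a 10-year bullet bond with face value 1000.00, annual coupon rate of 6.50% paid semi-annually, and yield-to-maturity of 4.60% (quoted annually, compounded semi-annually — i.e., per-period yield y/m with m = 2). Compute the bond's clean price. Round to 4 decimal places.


Answer: Price = 1150.9338

Derivation:
Coupon per period c = face * coupon_rate / m = 32.500000
Periods per year m = 2; per-period yield y/m = 0.023000
Number of cashflows N = 20
Cashflows (t years, CF_t, discount factor 1/(1+y/m)^(m*t), PV):
  t = 0.5000: CF_t = 32.500000, DF = 0.977517, PV = 31.769306
  t = 1.0000: CF_t = 32.500000, DF = 0.955540, PV = 31.055040
  t = 1.5000: CF_t = 32.500000, DF = 0.934056, PV = 30.356833
  t = 2.0000: CF_t = 32.500000, DF = 0.913056, PV = 29.674323
  t = 2.5000: CF_t = 32.500000, DF = 0.892528, PV = 29.007159
  t = 3.0000: CF_t = 32.500000, DF = 0.872461, PV = 28.354994
  t = 3.5000: CF_t = 32.500000, DF = 0.852846, PV = 27.717492
  t = 4.0000: CF_t = 32.500000, DF = 0.833671, PV = 27.094322
  t = 4.5000: CF_t = 32.500000, DF = 0.814928, PV = 26.485163
  t = 5.0000: CF_t = 32.500000, DF = 0.796606, PV = 25.889700
  t = 5.5000: CF_t = 32.500000, DF = 0.778696, PV = 25.307625
  t = 6.0000: CF_t = 32.500000, DF = 0.761189, PV = 24.738636
  t = 6.5000: CF_t = 32.500000, DF = 0.744075, PV = 24.182440
  t = 7.0000: CF_t = 32.500000, DF = 0.727346, PV = 23.638749
  t = 7.5000: CF_t = 32.500000, DF = 0.710993, PV = 23.107282
  t = 8.0000: CF_t = 32.500000, DF = 0.695008, PV = 22.587763
  t = 8.5000: CF_t = 32.500000, DF = 0.679382, PV = 22.079925
  t = 9.0000: CF_t = 32.500000, DF = 0.664108, PV = 21.583504
  t = 9.5000: CF_t = 32.500000, DF = 0.649177, PV = 21.098244
  t = 10.0000: CF_t = 1032.500000, DF = 0.634581, PV = 655.205276
Price P = sum_t PV_t = 1150.933777


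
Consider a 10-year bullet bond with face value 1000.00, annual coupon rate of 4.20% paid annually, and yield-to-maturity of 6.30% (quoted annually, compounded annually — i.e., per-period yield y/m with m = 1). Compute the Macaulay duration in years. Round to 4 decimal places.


Coupon per period c = face * coupon_rate / m = 42.000000
Periods per year m = 1; per-period yield y/m = 0.063000
Number of cashflows N = 10
Cashflows (t years, CF_t, discount factor 1/(1+y/m)^(m*t), PV):
  t = 1.0000: CF_t = 42.000000, DF = 0.940734, PV = 39.510818
  t = 2.0000: CF_t = 42.000000, DF = 0.884980, PV = 37.169161
  t = 3.0000: CF_t = 42.000000, DF = 0.832531, PV = 34.966285
  t = 4.0000: CF_t = 42.000000, DF = 0.783190, PV = 32.893965
  t = 5.0000: CF_t = 42.000000, DF = 0.736773, PV = 30.944464
  t = 6.0000: CF_t = 42.000000, DF = 0.693107, PV = 29.110503
  t = 7.0000: CF_t = 42.000000, DF = 0.652029, PV = 27.385233
  t = 8.0000: CF_t = 42.000000, DF = 0.613386, PV = 25.762213
  t = 9.0000: CF_t = 42.000000, DF = 0.577033, PV = 24.235384
  t = 10.0000: CF_t = 1042.000000, DF = 0.542834, PV = 565.633436
Price P = sum_t PV_t = 847.611464
Macaulay numerator sum_t t * PV_t:
  t * PV_t at t = 1.0000: 39.510818
  t * PV_t at t = 2.0000: 74.338323
  t * PV_t at t = 3.0000: 104.898856
  t * PV_t at t = 4.0000: 131.575862
  t * PV_t at t = 5.0000: 154.722321
  t * PV_t at t = 6.0000: 174.663015
  t * PV_t at t = 7.0000: 191.696630
  t * PV_t at t = 8.0000: 206.097708
  t * PV_t at t = 9.0000: 218.118458
  t * PV_t at t = 10.0000: 5656.334359
Macaulay duration D = (sum_t t * PV_t) / P = 6951.956351 / 847.611464 = 8.201820

Answer: Macaulay duration = 8.2018 years


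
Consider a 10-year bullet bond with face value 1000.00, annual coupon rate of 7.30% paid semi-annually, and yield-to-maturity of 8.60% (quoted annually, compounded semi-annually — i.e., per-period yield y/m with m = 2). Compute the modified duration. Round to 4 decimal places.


Answer: Modified duration = 6.8298

Derivation:
Coupon per period c = face * coupon_rate / m = 36.500000
Periods per year m = 2; per-period yield y/m = 0.043000
Number of cashflows N = 20
Cashflows (t years, CF_t, discount factor 1/(1+y/m)^(m*t), PV):
  t = 0.5000: CF_t = 36.500000, DF = 0.958773, PV = 34.995206
  t = 1.0000: CF_t = 36.500000, DF = 0.919245, PV = 33.552451
  t = 1.5000: CF_t = 36.500000, DF = 0.881347, PV = 32.169176
  t = 2.0000: CF_t = 36.500000, DF = 0.845012, PV = 30.842930
  t = 2.5000: CF_t = 36.500000, DF = 0.810174, PV = 29.571362
  t = 3.0000: CF_t = 36.500000, DF = 0.776773, PV = 28.352216
  t = 3.5000: CF_t = 36.500000, DF = 0.744749, PV = 27.183333
  t = 4.0000: CF_t = 36.500000, DF = 0.714045, PV = 26.062640
  t = 4.5000: CF_t = 36.500000, DF = 0.684607, PV = 24.988149
  t = 5.0000: CF_t = 36.500000, DF = 0.656382, PV = 23.957957
  t = 5.5000: CF_t = 36.500000, DF = 0.629322, PV = 22.970237
  t = 6.0000: CF_t = 36.500000, DF = 0.603376, PV = 22.023238
  t = 6.5000: CF_t = 36.500000, DF = 0.578501, PV = 21.115280
  t = 7.0000: CF_t = 36.500000, DF = 0.554651, PV = 20.244756
  t = 7.5000: CF_t = 36.500000, DF = 0.531784, PV = 19.410121
  t = 8.0000: CF_t = 36.500000, DF = 0.509860, PV = 18.609895
  t = 8.5000: CF_t = 36.500000, DF = 0.488840, PV = 17.842661
  t = 9.0000: CF_t = 36.500000, DF = 0.468687, PV = 17.107057
  t = 9.5000: CF_t = 36.500000, DF = 0.449364, PV = 16.401781
  t = 10.0000: CF_t = 1036.500000, DF = 0.430838, PV = 446.563412
Price P = sum_t PV_t = 913.963858
First compute Macaulay numerator sum_t t * PV_t:
  t * PV_t at t = 0.5000: 17.497603
  t * PV_t at t = 1.0000: 33.552451
  t * PV_t at t = 1.5000: 48.253764
  t * PV_t at t = 2.0000: 61.685860
  t * PV_t at t = 2.5000: 73.928404
  t * PV_t at t = 3.0000: 85.056649
  t * PV_t at t = 3.5000: 95.141666
  t * PV_t at t = 4.0000: 104.250558
  t * PV_t at t = 4.5000: 112.446671
  t * PV_t at t = 5.0000: 119.789785
  t * PV_t at t = 5.5000: 126.336302
  t * PV_t at t = 6.0000: 132.139425
  t * PV_t at t = 6.5000: 137.249323
  t * PV_t at t = 7.0000: 141.713292
  t * PV_t at t = 7.5000: 145.575906
  t * PV_t at t = 8.0000: 148.879162
  t * PV_t at t = 8.5000: 151.662617
  t * PV_t at t = 9.0000: 153.963517
  t * PV_t at t = 9.5000: 155.816918
  t * PV_t at t = 10.0000: 4465.634125
Macaulay duration D = 6510.573999 / 913.963858 = 7.123448
Modified duration = D / (1 + y/m) = 7.123448 / (1 + 0.043000) = 6.829768


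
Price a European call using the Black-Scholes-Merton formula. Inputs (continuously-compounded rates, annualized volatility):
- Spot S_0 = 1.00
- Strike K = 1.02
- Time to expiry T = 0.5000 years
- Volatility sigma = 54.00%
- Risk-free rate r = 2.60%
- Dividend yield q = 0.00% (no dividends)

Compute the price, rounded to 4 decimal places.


Answer: Price = 0.1485

Derivation:
d1 = (ln(S/K) + (r - q + 0.5*sigma^2) * T) / (sigma * sqrt(T)) = 0.17310334
d2 = d1 - sigma * sqrt(T) = -0.20873433
exp(-rT) = 0.98708414; exp(-qT) = 1.00000000
C = S_0 * exp(-qT) * N(d1) - K * exp(-rT) * N(d2)
N(d1) = 0.56871490; N(d2) = 0.41732782
C = 1.0000 * 1.00000000 * 0.56871490 - 1.0200 * 0.98708414 * 0.41732782 = 0.1485


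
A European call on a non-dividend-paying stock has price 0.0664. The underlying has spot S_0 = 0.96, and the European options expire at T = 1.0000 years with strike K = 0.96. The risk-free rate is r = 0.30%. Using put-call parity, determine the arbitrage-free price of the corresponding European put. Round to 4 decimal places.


Put-call parity: C - P = S_0 * exp(-qT) - K * exp(-rT).
S_0 * exp(-qT) = 0.9600 * 1.00000000 = 0.96000000
K * exp(-rT) = 0.9600 * 0.99700450 = 0.95712432
P = C - S*exp(-qT) + K*exp(-rT)
P = 0.0664 - 0.96000000 + 0.95712432 = 0.0635

Answer: Put price = 0.0635


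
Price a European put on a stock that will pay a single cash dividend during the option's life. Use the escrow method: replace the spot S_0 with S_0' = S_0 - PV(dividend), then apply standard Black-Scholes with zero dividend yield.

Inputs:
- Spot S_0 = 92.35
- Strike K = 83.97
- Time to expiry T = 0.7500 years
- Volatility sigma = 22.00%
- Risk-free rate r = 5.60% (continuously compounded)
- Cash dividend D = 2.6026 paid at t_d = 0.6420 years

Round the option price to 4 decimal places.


Answer: Price = 2.8389

Derivation:
PV(D) = D * exp(-r * t_d) = 2.6026 * 0.96468660 = 2.51069334
S_0' = S_0 - PV(D) = 92.3500 - 2.51069334 = 89.83930666
d1 = (ln(S_0'/K) + (r + sigma^2/2)*T) / (sigma*sqrt(T)) = 0.67031941
d2 = d1 - sigma*sqrt(T) = 0.47979382
exp(-rT) = 0.95886978
N(-d1) = 0.25132710; N(-d2) = 0.31568700
P = K * exp(-rT) * N(-d2) - S_0' * N(-d1) = 83.9700 * 0.95886978 * 0.31568700 - 89.83930666 * 0.25132710 = 2.8389


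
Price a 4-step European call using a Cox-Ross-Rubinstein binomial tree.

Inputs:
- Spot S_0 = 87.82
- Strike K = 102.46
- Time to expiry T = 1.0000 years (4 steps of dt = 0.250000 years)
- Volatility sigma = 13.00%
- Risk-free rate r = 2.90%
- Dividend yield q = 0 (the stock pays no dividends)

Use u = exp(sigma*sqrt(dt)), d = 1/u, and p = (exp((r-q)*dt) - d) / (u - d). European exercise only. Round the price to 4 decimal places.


Answer: Price = V(0,0) = 0.9425

Derivation:
dt = T/N = 0.250000
u = exp(sigma*sqrt(dt)) = 1.067159; d = 1/u = 0.937067
p = (exp((r-q)*dt) - d) / (u - d) = 0.539688
Discount per step: exp(-r*dt) = 0.992776
Stock lattice S(k, i) with i counting down-moves:
  k=0: S(0,0) = 87.8200
  k=1: S(1,0) = 93.7179; S(1,1) = 82.2933
  k=2: S(2,0) = 100.0119; S(2,1) = 87.8200; S(2,2) = 77.1143
  k=3: S(3,0) = 106.7286; S(3,1) = 93.7179; S(3,2) = 82.2933; S(3,3) = 72.2613
  k=4: S(4,0) = 113.8964; S(4,1) = 100.0119; S(4,2) = 87.8200; S(4,3) = 77.1143; S(4,4) = 67.7138
Terminal payoffs V(N, i) = max(S_T - K, 0):
  V(4,0) = 11.436400; V(4,1) = 0.000000; V(4,2) = 0.000000; V(4,3) = 0.000000; V(4,4) = 0.000000
Backward induction: V(k, i) = exp(-r*dt) * [p * V(k+1, i) + (1-p) * V(k+1, i+1)].
  V(3,0) = exp(-r*dt) * [p*11.436400 + (1-p)*0.000000] = 6.127505
  V(3,1) = exp(-r*dt) * [p*0.000000 + (1-p)*0.000000] = 0.000000
  V(3,2) = exp(-r*dt) * [p*0.000000 + (1-p)*0.000000] = 0.000000
  V(3,3) = exp(-r*dt) * [p*0.000000 + (1-p)*0.000000] = 0.000000
  V(2,0) = exp(-r*dt) * [p*6.127505 + (1-p)*0.000000] = 3.283053
  V(2,1) = exp(-r*dt) * [p*0.000000 + (1-p)*0.000000] = 0.000000
  V(2,2) = exp(-r*dt) * [p*0.000000 + (1-p)*0.000000] = 0.000000
  V(1,0) = exp(-r*dt) * [p*3.283053 + (1-p)*0.000000] = 1.759026
  V(1,1) = exp(-r*dt) * [p*0.000000 + (1-p)*0.000000] = 0.000000
  V(0,0) = exp(-r*dt) * [p*1.759026 + (1-p)*0.000000] = 0.942468


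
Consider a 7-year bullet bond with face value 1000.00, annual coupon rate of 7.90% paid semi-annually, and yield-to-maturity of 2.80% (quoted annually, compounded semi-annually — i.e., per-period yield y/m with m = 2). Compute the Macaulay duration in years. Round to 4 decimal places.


Answer: Macaulay duration = 5.7307 years

Derivation:
Coupon per period c = face * coupon_rate / m = 39.500000
Periods per year m = 2; per-period yield y/m = 0.014000
Number of cashflows N = 14
Cashflows (t years, CF_t, discount factor 1/(1+y/m)^(m*t), PV):
  t = 0.5000: CF_t = 39.500000, DF = 0.986193, PV = 38.954635
  t = 1.0000: CF_t = 39.500000, DF = 0.972577, PV = 38.416800
  t = 1.5000: CF_t = 39.500000, DF = 0.959149, PV = 37.886390
  t = 2.0000: CF_t = 39.500000, DF = 0.945906, PV = 37.363304
  t = 2.5000: CF_t = 39.500000, DF = 0.932847, PV = 36.847440
  t = 3.0000: CF_t = 39.500000, DF = 0.919967, PV = 36.338698
  t = 3.5000: CF_t = 39.500000, DF = 0.907265, PV = 35.836981
  t = 4.0000: CF_t = 39.500000, DF = 0.894739, PV = 35.342190
  t = 4.5000: CF_t = 39.500000, DF = 0.882386, PV = 34.854231
  t = 5.0000: CF_t = 39.500000, DF = 0.870203, PV = 34.373009
  t = 5.5000: CF_t = 39.500000, DF = 0.858188, PV = 33.898430
  t = 6.0000: CF_t = 39.500000, DF = 0.846339, PV = 33.430405
  t = 6.5000: CF_t = 39.500000, DF = 0.834654, PV = 32.968841
  t = 7.0000: CF_t = 1039.500000, DF = 0.823130, PV = 855.644028
Price P = sum_t PV_t = 1322.155382
Macaulay numerator sum_t t * PV_t:
  t * PV_t at t = 0.5000: 19.477318
  t * PV_t at t = 1.0000: 38.416800
  t * PV_t at t = 1.5000: 56.829586
  t * PV_t at t = 2.0000: 74.726608
  t * PV_t at t = 2.5000: 92.118600
  t * PV_t at t = 3.0000: 109.016095
  t * PV_t at t = 3.5000: 125.429432
  t * PV_t at t = 4.0000: 141.368759
  t * PV_t at t = 4.5000: 156.844038
  t * PV_t at t = 5.0000: 171.865043
  t * PV_t at t = 5.5000: 186.441368
  t * PV_t at t = 6.0000: 200.582429
  t * PV_t at t = 6.5000: 214.297467
  t * PV_t at t = 7.0000: 5989.508199
Macaulay duration D = (sum_t t * PV_t) / P = 7576.921740 / 1322.155382 = 5.730735


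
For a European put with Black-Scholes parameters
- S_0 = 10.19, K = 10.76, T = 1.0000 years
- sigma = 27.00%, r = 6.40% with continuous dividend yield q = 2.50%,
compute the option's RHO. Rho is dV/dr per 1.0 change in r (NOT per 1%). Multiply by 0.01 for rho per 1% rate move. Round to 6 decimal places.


d1 = 0.0778566389; d2 = -0.1921433611
phi(d1) = 0.3977349854; exp(-qT) = 0.9753099120; exp(-rT) = 0.9380049995
N(-d2) = 0.5761850448
Rho = -K*T*exp(-rT)*N(-d2) = -10.7600 * 1.0000 * 0.9380049995 * 0.5761850448 = -5.815398

Answer: Rho = -5.815398


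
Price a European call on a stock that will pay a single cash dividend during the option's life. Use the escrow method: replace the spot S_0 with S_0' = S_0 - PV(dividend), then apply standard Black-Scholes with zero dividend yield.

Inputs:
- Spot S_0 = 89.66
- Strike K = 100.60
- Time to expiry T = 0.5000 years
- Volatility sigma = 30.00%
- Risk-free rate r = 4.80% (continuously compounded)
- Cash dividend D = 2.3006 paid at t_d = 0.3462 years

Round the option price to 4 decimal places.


PV(D) = D * exp(-r * t_d) = 2.3006 * 0.98351971 = 2.26268545
S_0' = S_0 - PV(D) = 89.6600 - 2.26268545 = 87.39731455
d1 = (ln(S_0'/K) + (r + sigma^2/2)*T) / (sigma*sqrt(T)) = -0.44400508
d2 = d1 - sigma*sqrt(T) = -0.65613712
exp(-rT) = 0.97628571
N(d1) = 0.32851945; N(d2) = 0.25586795
C = S_0' * N(d1) - K * exp(-rT) * N(d2) = 87.39731455 * 0.32851945 - 100.6000 * 0.97628571 * 0.25586795 = 3.5818

Answer: Price = 3.5818


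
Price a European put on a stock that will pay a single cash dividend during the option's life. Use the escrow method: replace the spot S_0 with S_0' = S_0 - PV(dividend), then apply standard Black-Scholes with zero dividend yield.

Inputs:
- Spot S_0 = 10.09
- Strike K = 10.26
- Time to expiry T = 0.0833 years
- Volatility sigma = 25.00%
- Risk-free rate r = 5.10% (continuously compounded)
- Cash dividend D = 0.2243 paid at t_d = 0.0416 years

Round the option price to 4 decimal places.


PV(D) = D * exp(-r * t_d) = 0.2243 * 0.99788065 = 0.22382463
S_0' = S_0 - PV(D) = 10.0900 - 0.22382463 = 9.86617537
d1 = (ln(S_0'/K) + (r + sigma^2/2)*T) / (sigma*sqrt(T)) = -0.44750091
d2 = d1 - sigma*sqrt(T) = -0.51965526
exp(-rT) = 0.99576071
N(-d1) = 0.67274329; N(-d2) = 0.69834806
P = K * exp(-rT) * N(-d2) - S_0' * N(-d1) = 10.2600 * 0.99576071 * 0.69834806 - 9.86617537 * 0.67274329 = 0.4973

Answer: Price = 0.4973


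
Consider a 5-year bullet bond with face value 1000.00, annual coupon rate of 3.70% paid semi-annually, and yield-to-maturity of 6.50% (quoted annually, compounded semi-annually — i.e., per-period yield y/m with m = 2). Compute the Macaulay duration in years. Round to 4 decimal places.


Coupon per period c = face * coupon_rate / m = 18.500000
Periods per year m = 2; per-period yield y/m = 0.032500
Number of cashflows N = 10
Cashflows (t years, CF_t, discount factor 1/(1+y/m)^(m*t), PV):
  t = 0.5000: CF_t = 18.500000, DF = 0.968523, PV = 17.917676
  t = 1.0000: CF_t = 18.500000, DF = 0.938037, PV = 17.353681
  t = 1.5000: CF_t = 18.500000, DF = 0.908510, PV = 16.807439
  t = 2.0000: CF_t = 18.500000, DF = 0.879913, PV = 16.278391
  t = 2.5000: CF_t = 18.500000, DF = 0.852216, PV = 15.765997
  t = 3.0000: CF_t = 18.500000, DF = 0.825391, PV = 15.269730
  t = 3.5000: CF_t = 18.500000, DF = 0.799410, PV = 14.789085
  t = 4.0000: CF_t = 18.500000, DF = 0.774247, PV = 14.323569
  t = 4.5000: CF_t = 18.500000, DF = 0.749876, PV = 13.872706
  t = 5.0000: CF_t = 1018.500000, DF = 0.726272, PV = 739.708195
Price P = sum_t PV_t = 882.086469
Macaulay numerator sum_t t * PV_t:
  t * PV_t at t = 0.5000: 8.958838
  t * PV_t at t = 1.0000: 17.353681
  t * PV_t at t = 1.5000: 25.211159
  t * PV_t at t = 2.0000: 32.556783
  t * PV_t at t = 2.5000: 39.414991
  t * PV_t at t = 3.0000: 45.809191
  t * PV_t at t = 3.5000: 51.761798
  t * PV_t at t = 4.0000: 57.294276
  t * PV_t at t = 4.5000: 62.427177
  t * PV_t at t = 5.0000: 3698.540974
Macaulay duration D = (sum_t t * PV_t) / P = 4039.328868 / 882.086469 = 4.579289

Answer: Macaulay duration = 4.5793 years


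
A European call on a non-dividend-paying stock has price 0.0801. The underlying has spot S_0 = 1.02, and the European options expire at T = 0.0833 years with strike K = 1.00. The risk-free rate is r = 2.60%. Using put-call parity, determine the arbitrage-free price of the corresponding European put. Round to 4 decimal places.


Put-call parity: C - P = S_0 * exp(-qT) - K * exp(-rT).
S_0 * exp(-qT) = 1.0200 * 1.00000000 = 1.02000000
K * exp(-rT) = 1.0000 * 0.99783654 = 0.99783654
P = C - S*exp(-qT) + K*exp(-rT)
P = 0.0801 - 1.02000000 + 0.99783654 = 0.0579

Answer: Put price = 0.0579


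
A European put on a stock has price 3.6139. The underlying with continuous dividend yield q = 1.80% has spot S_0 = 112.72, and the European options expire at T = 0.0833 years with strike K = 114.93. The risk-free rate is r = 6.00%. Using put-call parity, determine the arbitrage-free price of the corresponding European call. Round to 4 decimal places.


Answer: Call price = 1.8080

Derivation:
Put-call parity: C - P = S_0 * exp(-qT) - K * exp(-rT).
S_0 * exp(-qT) = 112.7200 * 0.99850172 = 112.55111428
K * exp(-rT) = 114.9300 * 0.99501447 = 114.35701295
C = P + S*exp(-qT) - K*exp(-rT)
C = 3.6139 + 112.55111428 - 114.35701295 = 1.8080


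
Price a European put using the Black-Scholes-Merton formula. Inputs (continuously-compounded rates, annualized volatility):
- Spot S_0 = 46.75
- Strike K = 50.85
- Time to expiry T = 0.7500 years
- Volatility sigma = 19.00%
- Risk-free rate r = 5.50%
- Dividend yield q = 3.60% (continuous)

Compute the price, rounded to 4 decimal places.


Answer: Price = 5.0103

Derivation:
d1 = (ln(S/K) + (r - q + 0.5*sigma^2) * T) / (sigma * sqrt(T)) = -0.34202453
d2 = d1 - sigma * sqrt(T) = -0.50656936
exp(-rT) = 0.95958920; exp(-qT) = 0.97336124
P = K * exp(-rT) * N(-d2) - S_0 * exp(-qT) * N(-d1)
N(-d1) = 0.63383378; N(-d2) = 0.69377149
P = 50.8500 * 0.95958920 * 0.69377149 - 46.7500 * 0.97336124 * 0.63383378 = 5.0103


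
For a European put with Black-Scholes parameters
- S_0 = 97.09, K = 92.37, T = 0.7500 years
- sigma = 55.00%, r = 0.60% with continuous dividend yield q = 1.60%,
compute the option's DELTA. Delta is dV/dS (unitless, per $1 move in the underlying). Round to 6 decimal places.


Answer: Delta = -0.367384

Derivation:
d1 = 0.3270398139; d2 = -0.1492741582
phi(d1) = 0.3781682589; exp(-qT) = 0.9880717129; exp(-rT) = 0.9955101098
N(-d1) = 0.3718188862
Delta = -exp(-qT) * N(-d1) = -0.9880717129 * 0.3718188862 = -0.367384


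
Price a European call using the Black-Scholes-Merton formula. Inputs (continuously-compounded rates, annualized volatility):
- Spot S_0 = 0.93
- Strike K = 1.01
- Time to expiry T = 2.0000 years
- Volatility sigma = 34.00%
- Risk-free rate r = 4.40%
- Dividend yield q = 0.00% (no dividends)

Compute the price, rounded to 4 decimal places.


Answer: Price = 0.1788

Derivation:
d1 = (ln(S/K) + (r - q + 0.5*sigma^2) * T) / (sigma * sqrt(T)) = 0.25181107
d2 = d1 - sigma * sqrt(T) = -0.22902154
exp(-rT) = 0.91576088; exp(-qT) = 1.00000000
C = S_0 * exp(-qT) * N(d1) - K * exp(-rT) * N(d2)
N(d1) = 0.59940645; N(d2) = 0.40942609
C = 0.9300 * 1.00000000 * 0.59940645 - 1.0100 * 0.91576088 * 0.40942609 = 0.1788


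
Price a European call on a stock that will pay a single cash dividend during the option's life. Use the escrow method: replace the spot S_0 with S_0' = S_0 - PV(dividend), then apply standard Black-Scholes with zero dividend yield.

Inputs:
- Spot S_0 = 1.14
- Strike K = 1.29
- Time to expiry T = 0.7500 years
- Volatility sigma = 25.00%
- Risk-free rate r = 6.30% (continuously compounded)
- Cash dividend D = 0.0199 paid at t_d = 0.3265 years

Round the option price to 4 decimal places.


Answer: Price = 0.0556

Derivation:
PV(D) = D * exp(-r * t_d) = 0.0199 * 0.97964061 = 0.01949485
S_0' = S_0 - PV(D) = 1.1400 - 0.01949485 = 1.12050515
d1 = (ln(S_0'/K) + (r + sigma^2/2)*T) / (sigma*sqrt(T)) = -0.32412493
d2 = d1 - sigma*sqrt(T) = -0.54063128
exp(-rT) = 0.95384891
N(d1) = 0.37292173; N(d2) = 0.29438088
C = S_0' * N(d1) - K * exp(-rT) * N(d2) = 1.12050515 * 0.37292173 - 1.2900 * 0.95384891 * 0.29438088 = 0.0556


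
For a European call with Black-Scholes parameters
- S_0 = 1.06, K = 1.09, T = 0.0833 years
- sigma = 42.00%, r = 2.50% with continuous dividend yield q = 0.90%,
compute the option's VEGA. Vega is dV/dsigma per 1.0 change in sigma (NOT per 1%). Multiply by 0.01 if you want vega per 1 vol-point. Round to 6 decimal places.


d1 = -0.1586292551; d2 = -0.2798485605
phi(d1) = 0.3939543838; exp(-qT) = 0.9992505810; exp(-rT) = 0.9979196669
Vega = S * exp(-qT) * phi(d1) * sqrt(T) = 1.0600 * 0.9992505810 * 0.3939543838 * 0.2886173938 = 0.120434

Answer: Vega = 0.120434


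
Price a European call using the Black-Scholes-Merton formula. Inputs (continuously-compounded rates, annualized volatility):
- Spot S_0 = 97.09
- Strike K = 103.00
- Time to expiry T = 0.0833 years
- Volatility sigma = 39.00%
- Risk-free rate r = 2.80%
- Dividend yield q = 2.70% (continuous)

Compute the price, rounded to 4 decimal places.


Answer: Price = 2.1368

Derivation:
d1 = (ln(S/K) + (r - q + 0.5*sigma^2) * T) / (sigma * sqrt(T)) = -0.46794575
d2 = d1 - sigma * sqrt(T) = -0.58050653
exp(-rT) = 0.99767032; exp(-qT) = 0.99775343
C = S_0 * exp(-qT) * N(d1) - K * exp(-rT) * N(d2)
N(d1) = 0.31991169; N(d2) = 0.28078654
C = 97.0900 * 0.99775343 * 0.31991169 - 103.0000 * 0.99767032 * 0.28078654 = 2.1368


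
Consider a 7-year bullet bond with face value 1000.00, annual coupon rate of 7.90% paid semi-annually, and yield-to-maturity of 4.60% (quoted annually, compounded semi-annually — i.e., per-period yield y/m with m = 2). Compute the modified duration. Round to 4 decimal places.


Answer: Modified duration = 5.5278

Derivation:
Coupon per period c = face * coupon_rate / m = 39.500000
Periods per year m = 2; per-period yield y/m = 0.023000
Number of cashflows N = 14
Cashflows (t years, CF_t, discount factor 1/(1+y/m)^(m*t), PV):
  t = 0.5000: CF_t = 39.500000, DF = 0.977517, PV = 38.611926
  t = 1.0000: CF_t = 39.500000, DF = 0.955540, PV = 37.743818
  t = 1.5000: CF_t = 39.500000, DF = 0.934056, PV = 36.895228
  t = 2.0000: CF_t = 39.500000, DF = 0.913056, PV = 36.065716
  t = 2.5000: CF_t = 39.500000, DF = 0.892528, PV = 35.254855
  t = 3.0000: CF_t = 39.500000, DF = 0.872461, PV = 34.462223
  t = 3.5000: CF_t = 39.500000, DF = 0.852846, PV = 33.687413
  t = 4.0000: CF_t = 39.500000, DF = 0.833671, PV = 32.930022
  t = 4.5000: CF_t = 39.500000, DF = 0.814928, PV = 32.189660
  t = 5.0000: CF_t = 39.500000, DF = 0.796606, PV = 31.465943
  t = 5.5000: CF_t = 39.500000, DF = 0.778696, PV = 30.758498
  t = 6.0000: CF_t = 39.500000, DF = 0.761189, PV = 30.066958
  t = 6.5000: CF_t = 39.500000, DF = 0.744075, PV = 29.390966
  t = 7.0000: CF_t = 1039.500000, DF = 0.727346, PV = 756.076294
Price P = sum_t PV_t = 1195.599521
First compute Macaulay numerator sum_t t * PV_t:
  t * PV_t at t = 0.5000: 19.305963
  t * PV_t at t = 1.0000: 37.743818
  t * PV_t at t = 1.5000: 55.342841
  t * PV_t at t = 2.0000: 72.131432
  t * PV_t at t = 2.5000: 88.137136
  t * PV_t at t = 3.0000: 103.386670
  t * PV_t at t = 3.5000: 117.905945
  t * PV_t at t = 4.0000: 131.720090
  t * PV_t at t = 4.5000: 144.853471
  t * PV_t at t = 5.0000: 157.329717
  t * PV_t at t = 5.5000: 169.171739
  t * PV_t at t = 6.0000: 180.401748
  t * PV_t at t = 6.5000: 191.041278
  t * PV_t at t = 7.0000: 5292.534061
Macaulay duration D = 6761.005911 / 1195.599521 = 5.654909
Modified duration = D / (1 + y/m) = 5.654909 / (1 + 0.023000) = 5.527770


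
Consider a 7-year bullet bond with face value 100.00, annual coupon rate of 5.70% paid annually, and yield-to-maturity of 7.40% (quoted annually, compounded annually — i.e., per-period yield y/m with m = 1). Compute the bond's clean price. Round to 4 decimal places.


Answer: Price = 90.9646

Derivation:
Coupon per period c = face * coupon_rate / m = 5.700000
Periods per year m = 1; per-period yield y/m = 0.074000
Number of cashflows N = 7
Cashflows (t years, CF_t, discount factor 1/(1+y/m)^(m*t), PV):
  t = 1.0000: CF_t = 5.700000, DF = 0.931099, PV = 5.307263
  t = 2.0000: CF_t = 5.700000, DF = 0.866945, PV = 4.941585
  t = 3.0000: CF_t = 5.700000, DF = 0.807211, PV = 4.601104
  t = 4.0000: CF_t = 5.700000, DF = 0.751593, PV = 4.284082
  t = 5.0000: CF_t = 5.700000, DF = 0.699808, PV = 3.988903
  t = 6.0000: CF_t = 5.700000, DF = 0.651590, PV = 3.714062
  t = 7.0000: CF_t = 105.700000, DF = 0.606694, PV = 64.127605
Price P = sum_t PV_t = 90.964602


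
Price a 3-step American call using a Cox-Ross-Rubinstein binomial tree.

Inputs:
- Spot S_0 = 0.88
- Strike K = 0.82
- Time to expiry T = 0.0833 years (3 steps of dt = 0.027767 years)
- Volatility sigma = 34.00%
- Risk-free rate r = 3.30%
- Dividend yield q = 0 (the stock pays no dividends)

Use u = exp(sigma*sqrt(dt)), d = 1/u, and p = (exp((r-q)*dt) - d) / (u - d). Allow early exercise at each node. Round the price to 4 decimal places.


dt = T/N = 0.027767
u = exp(sigma*sqrt(dt)) = 1.058291; d = 1/u = 0.944920
p = (exp((r-q)*dt) - d) / (u - d) = 0.493926
Discount per step: exp(-r*dt) = 0.999084
Stock lattice S(k, i) with i counting down-moves:
  k=0: S(0,0) = 0.8800
  k=1: S(1,0) = 0.9313; S(1,1) = 0.8315
  k=2: S(2,0) = 0.9856; S(2,1) = 0.8800; S(2,2) = 0.7857
  k=3: S(3,0) = 1.0430; S(3,1) = 0.9313; S(3,2) = 0.8315; S(3,3) = 0.7425
Terminal payoffs V(N, i) = max(S_T - K, 0):
  V(3,0) = 0.223033; V(3,1) = 0.111296; V(3,2) = 0.011529; V(3,3) = 0.000000
Backward induction: V(k, i) = exp(-r*dt) * [p * V(k+1, i) + (1-p) * V(k+1, i+1)]; then take max(V_cont, immediate exercise) for American.
  V(2,0) = exp(-r*dt) * [p*0.223033 + (1-p)*0.111296] = 0.166333; exercise = 0.165582; V(2,0) = max -> 0.166333
  V(2,1) = exp(-r*dt) * [p*0.111296 + (1-p)*0.011529] = 0.060751; exercise = 0.060000; V(2,1) = max -> 0.060751
  V(2,2) = exp(-r*dt) * [p*0.011529 + (1-p)*0.000000] = 0.005689; exercise = 0.000000; V(2,2) = max -> 0.005689
  V(1,0) = exp(-r*dt) * [p*0.166333 + (1-p)*0.060751] = 0.112797; exercise = 0.111296; V(1,0) = max -> 0.112797
  V(1,1) = exp(-r*dt) * [p*0.060751 + (1-p)*0.005689] = 0.032856; exercise = 0.011529; V(1,1) = max -> 0.032856
  V(0,0) = exp(-r*dt) * [p*0.112797 + (1-p)*0.032856] = 0.072275; exercise = 0.060000; V(0,0) = max -> 0.072275

Answer: Price = V(0,0) = 0.0723


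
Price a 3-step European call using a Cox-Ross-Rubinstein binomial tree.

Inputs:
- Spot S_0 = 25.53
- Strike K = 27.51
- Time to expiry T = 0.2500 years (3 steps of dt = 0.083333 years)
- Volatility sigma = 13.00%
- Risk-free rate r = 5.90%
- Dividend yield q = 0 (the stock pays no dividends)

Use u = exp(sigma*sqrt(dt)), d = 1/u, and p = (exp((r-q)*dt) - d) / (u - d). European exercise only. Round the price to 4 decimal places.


dt = T/N = 0.083333
u = exp(sigma*sqrt(dt)) = 1.038241; d = 1/u = 0.963168
p = (exp((r-q)*dt) - d) / (u - d) = 0.556272
Discount per step: exp(-r*dt) = 0.995095
Stock lattice S(k, i) with i counting down-moves:
  k=0: S(0,0) = 25.5300
  k=1: S(1,0) = 26.5063; S(1,1) = 24.5897
  k=2: S(2,0) = 27.5199; S(2,1) = 25.5300; S(2,2) = 23.6840
  k=3: S(3,0) = 28.5723; S(3,1) = 26.5063; S(3,2) = 24.5897; S(3,3) = 22.8116
Terminal payoffs V(N, i) = max(S_T - K, 0):
  V(3,0) = 1.062295; V(3,1) = 0.000000; V(3,2) = 0.000000; V(3,3) = 0.000000
Backward induction: V(k, i) = exp(-r*dt) * [p * V(k+1, i) + (1-p) * V(k+1, i+1)].
  V(2,0) = exp(-r*dt) * [p*1.062295 + (1-p)*0.000000] = 0.588027
  V(2,1) = exp(-r*dt) * [p*0.000000 + (1-p)*0.000000] = 0.000000
  V(2,2) = exp(-r*dt) * [p*0.000000 + (1-p)*0.000000] = 0.000000
  V(1,0) = exp(-r*dt) * [p*0.588027 + (1-p)*0.000000] = 0.325499
  V(1,1) = exp(-r*dt) * [p*0.000000 + (1-p)*0.000000] = 0.000000
  V(0,0) = exp(-r*dt) * [p*0.325499 + (1-p)*0.000000] = 0.180178

Answer: Price = V(0,0) = 0.1802


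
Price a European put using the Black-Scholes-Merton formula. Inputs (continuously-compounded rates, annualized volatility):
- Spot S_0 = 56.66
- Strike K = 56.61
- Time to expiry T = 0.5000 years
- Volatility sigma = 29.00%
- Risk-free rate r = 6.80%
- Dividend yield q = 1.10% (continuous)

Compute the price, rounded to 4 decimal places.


d1 = (ln(S/K) + (r - q + 0.5*sigma^2) * T) / (sigma * sqrt(T)) = 0.24581883
d2 = d1 - sigma * sqrt(T) = 0.04075786
exp(-rT) = 0.96657150; exp(-qT) = 0.99451510
P = K * exp(-rT) * N(-d2) - S_0 * exp(-qT) * N(-d1)
N(-d1) = 0.40291124; N(-d2) = 0.48374447
P = 56.6100 * 0.96657150 * 0.48374447 - 56.6600 * 0.99451510 * 0.40291124 = 3.7656

Answer: Price = 3.7656


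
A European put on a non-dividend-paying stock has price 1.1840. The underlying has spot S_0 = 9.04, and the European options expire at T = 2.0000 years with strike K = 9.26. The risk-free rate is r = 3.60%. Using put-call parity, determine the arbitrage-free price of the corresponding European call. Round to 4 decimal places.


Answer: Call price = 1.6073

Derivation:
Put-call parity: C - P = S_0 * exp(-qT) - K * exp(-rT).
S_0 * exp(-qT) = 9.0400 * 1.00000000 = 9.04000000
K * exp(-rT) = 9.2600 * 0.93053090 = 8.61671610
C = P + S*exp(-qT) - K*exp(-rT)
C = 1.1840 + 9.04000000 - 8.61671610 = 1.6073


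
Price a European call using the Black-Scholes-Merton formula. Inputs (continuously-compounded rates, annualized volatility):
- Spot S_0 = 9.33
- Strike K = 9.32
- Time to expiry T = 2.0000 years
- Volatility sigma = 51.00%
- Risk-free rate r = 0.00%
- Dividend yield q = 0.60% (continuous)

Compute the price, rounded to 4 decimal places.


d1 = (ln(S/K) + (r - q + 0.5*sigma^2) * T) / (sigma * sqrt(T)) = 0.34547350
d2 = d1 - sigma * sqrt(T) = -0.37577542
exp(-rT) = 1.00000000; exp(-qT) = 0.98807171
C = S_0 * exp(-qT) * N(d1) - K * exp(-rT) * N(d2)
N(d1) = 0.63513078; N(d2) = 0.35354193
C = 9.3300 * 0.98807171 * 0.63513078 - 9.3200 * 1.00000000 * 0.35354193 = 2.5601

Answer: Price = 2.5601


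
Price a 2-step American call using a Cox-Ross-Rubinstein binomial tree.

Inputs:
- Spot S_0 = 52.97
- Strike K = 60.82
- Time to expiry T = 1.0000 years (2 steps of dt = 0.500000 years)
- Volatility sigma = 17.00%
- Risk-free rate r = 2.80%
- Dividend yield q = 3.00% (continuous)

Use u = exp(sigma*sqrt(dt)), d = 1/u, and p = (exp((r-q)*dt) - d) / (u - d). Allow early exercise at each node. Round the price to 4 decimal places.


dt = T/N = 0.500000
u = exp(sigma*sqrt(dt)) = 1.127732; d = 1/u = 0.886736
p = (exp((r-q)*dt) - d) / (u - d) = 0.465837
Discount per step: exp(-r*dt) = 0.986098
Stock lattice S(k, i) with i counting down-moves:
  k=0: S(0,0) = 52.9700
  k=1: S(1,0) = 59.7359; S(1,1) = 46.9704
  k=2: S(2,0) = 67.3661; S(2,1) = 52.9700; S(2,2) = 41.6503
Terminal payoffs V(N, i) = max(S_T - K, 0):
  V(2,0) = 6.546107; V(2,1) = 0.000000; V(2,2) = 0.000000
Backward induction: V(k, i) = exp(-r*dt) * [p * V(k+1, i) + (1-p) * V(k+1, i+1)]; then take max(V_cont, immediate exercise) for American.
  V(1,0) = exp(-r*dt) * [p*6.546107 + (1-p)*0.000000] = 3.007022; exercise = 0.000000; V(1,0) = max -> 3.007022
  V(1,1) = exp(-r*dt) * [p*0.000000 + (1-p)*0.000000] = 0.000000; exercise = 0.000000; V(1,1) = max -> 0.000000
  V(0,0) = exp(-r*dt) * [p*3.007022 + (1-p)*0.000000] = 1.381307; exercise = 0.000000; V(0,0) = max -> 1.381307

Answer: Price = V(0,0) = 1.3813


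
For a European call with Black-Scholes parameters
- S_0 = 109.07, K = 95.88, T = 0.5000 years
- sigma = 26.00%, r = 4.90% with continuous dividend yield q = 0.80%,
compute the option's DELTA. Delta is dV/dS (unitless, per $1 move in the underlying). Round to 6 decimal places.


Answer: Delta = 0.813876

Derivation:
d1 = 0.9045117850; d2 = 0.7206640219
phi(d1) = 0.2650042759; exp(-qT) = 0.9960079893; exp(-rT) = 0.9757976889
N(d1) = 0.8171379559
Delta = exp(-qT) * N(d1) = 0.9960079893 * 0.8171379559 = 0.813876


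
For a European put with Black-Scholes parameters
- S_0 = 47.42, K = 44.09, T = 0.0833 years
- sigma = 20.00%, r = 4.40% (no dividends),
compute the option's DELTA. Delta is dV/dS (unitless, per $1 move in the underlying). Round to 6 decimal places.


Answer: Delta = -0.087911

Derivation:
d1 = 1.3537347878; d2 = 1.2960113090
phi(d1) = 0.1595756027; exp(-qT) = 1.0000000000; exp(-rT) = 0.9963415086
N(-d1) = 0.0879105027
Delta = -exp(-qT) * N(-d1) = -1.0000000000 * 0.0879105027 = -0.087911


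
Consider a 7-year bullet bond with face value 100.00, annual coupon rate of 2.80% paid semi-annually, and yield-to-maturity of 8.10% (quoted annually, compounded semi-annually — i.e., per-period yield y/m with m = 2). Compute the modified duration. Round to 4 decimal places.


Coupon per period c = face * coupon_rate / m = 1.400000
Periods per year m = 2; per-period yield y/m = 0.040500
Number of cashflows N = 14
Cashflows (t years, CF_t, discount factor 1/(1+y/m)^(m*t), PV):
  t = 0.5000: CF_t = 1.400000, DF = 0.961076, PV = 1.345507
  t = 1.0000: CF_t = 1.400000, DF = 0.923668, PV = 1.293135
  t = 1.5000: CF_t = 1.400000, DF = 0.887715, PV = 1.242802
  t = 2.0000: CF_t = 1.400000, DF = 0.853162, PV = 1.194427
  t = 2.5000: CF_t = 1.400000, DF = 0.819954, PV = 1.147936
  t = 3.0000: CF_t = 1.400000, DF = 0.788039, PV = 1.103254
  t = 3.5000: CF_t = 1.400000, DF = 0.757365, PV = 1.060311
  t = 4.0000: CF_t = 1.400000, DF = 0.727886, PV = 1.019040
  t = 4.5000: CF_t = 1.400000, DF = 0.699554, PV = 0.979376
  t = 5.0000: CF_t = 1.400000, DF = 0.672325, PV = 0.941255
  t = 5.5000: CF_t = 1.400000, DF = 0.646156, PV = 0.904618
  t = 6.0000: CF_t = 1.400000, DF = 0.621005, PV = 0.869407
  t = 6.5000: CF_t = 1.400000, DF = 0.596833, PV = 0.835566
  t = 7.0000: CF_t = 101.400000, DF = 0.573602, PV = 58.163264
Price P = sum_t PV_t = 72.099898
First compute Macaulay numerator sum_t t * PV_t:
  t * PV_t at t = 0.5000: 0.672753
  t * PV_t at t = 1.0000: 1.293135
  t * PV_t at t = 1.5000: 1.864202
  t * PV_t at t = 2.0000: 2.388854
  t * PV_t at t = 2.5000: 2.869840
  t * PV_t at t = 3.0000: 3.309762
  t * PV_t at t = 3.5000: 3.711090
  t * PV_t at t = 4.0000: 4.076161
  t * PV_t at t = 4.5000: 4.407190
  t * PV_t at t = 5.0000: 4.706274
  t * PV_t at t = 5.5000: 4.975398
  t * PV_t at t = 6.0000: 5.216441
  t * PV_t at t = 6.5000: 5.431181
  t * PV_t at t = 7.0000: 407.142849
Macaulay duration D = 452.065131 / 72.099898 = 6.269983
Modified duration = D / (1 + y/m) = 6.269983 / (1 + 0.040500) = 6.025933

Answer: Modified duration = 6.0259


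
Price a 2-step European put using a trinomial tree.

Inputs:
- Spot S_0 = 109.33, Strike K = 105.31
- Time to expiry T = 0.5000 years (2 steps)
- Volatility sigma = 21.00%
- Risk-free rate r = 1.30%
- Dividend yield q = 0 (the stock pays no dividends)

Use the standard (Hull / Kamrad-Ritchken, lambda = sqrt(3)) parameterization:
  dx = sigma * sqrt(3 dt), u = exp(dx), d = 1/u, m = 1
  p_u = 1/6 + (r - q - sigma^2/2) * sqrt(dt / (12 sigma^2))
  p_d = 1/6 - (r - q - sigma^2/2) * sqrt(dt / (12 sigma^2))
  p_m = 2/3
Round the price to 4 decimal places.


dt = T/N = 0.250000; dx = sigma*sqrt(3*dt) = 0.181865
u = exp(dx) = 1.199453; d = 1/u = 0.833714
p_u = 0.160446, p_m = 0.666667, p_d = 0.172887
Discount per step: exp(-r*dt) = 0.996755
Stock lattice S(k, j) with j the centered position index:
  k=0: S(0,+0) = 109.3300
  k=1: S(1,-1) = 91.1499; S(1,+0) = 109.3300; S(1,+1) = 131.1362
  k=2: S(2,-2) = 75.9929; S(2,-1) = 91.1499; S(2,+0) = 109.3300; S(2,+1) = 131.1362; S(2,+2) = 157.2916
Terminal payoffs V(N, j) = max(K - S_T, 0):
  V(2,-2) = 29.317081; V(2,-1) = 14.160092; V(2,+0) = 0.000000; V(2,+1) = 0.000000; V(2,+2) = 0.000000
Backward induction: V(k, j) = exp(-r*dt) * [p_u * V(k+1, j+1) + p_m * V(k+1, j) + p_d * V(k+1, j-1)]
  V(1,-1) = exp(-r*dt) * [p_u*0.000000 + p_m*14.160092 + p_d*29.317081] = 14.461525
  V(1,+0) = exp(-r*dt) * [p_u*0.000000 + p_m*0.000000 + p_d*14.160092] = 2.440151
  V(1,+1) = exp(-r*dt) * [p_u*0.000000 + p_m*0.000000 + p_d*0.000000] = 0.000000
  V(0,+0) = exp(-r*dt) * [p_u*0.000000 + p_m*2.440151 + p_d*14.461525] = 4.113585

Answer: Price = V(0,0) = 4.1136


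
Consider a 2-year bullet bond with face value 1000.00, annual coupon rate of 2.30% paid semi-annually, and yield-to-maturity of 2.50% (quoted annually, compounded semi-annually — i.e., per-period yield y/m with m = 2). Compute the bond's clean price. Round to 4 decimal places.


Answer: Price = 996.1219

Derivation:
Coupon per period c = face * coupon_rate / m = 11.500000
Periods per year m = 2; per-period yield y/m = 0.012500
Number of cashflows N = 4
Cashflows (t years, CF_t, discount factor 1/(1+y/m)^(m*t), PV):
  t = 0.5000: CF_t = 11.500000, DF = 0.987654, PV = 11.358025
  t = 1.0000: CF_t = 11.500000, DF = 0.975461, PV = 11.217802
  t = 1.5000: CF_t = 11.500000, DF = 0.963418, PV = 11.079311
  t = 2.0000: CF_t = 1011.500000, DF = 0.951524, PV = 962.466804
Price P = sum_t PV_t = 996.121942
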